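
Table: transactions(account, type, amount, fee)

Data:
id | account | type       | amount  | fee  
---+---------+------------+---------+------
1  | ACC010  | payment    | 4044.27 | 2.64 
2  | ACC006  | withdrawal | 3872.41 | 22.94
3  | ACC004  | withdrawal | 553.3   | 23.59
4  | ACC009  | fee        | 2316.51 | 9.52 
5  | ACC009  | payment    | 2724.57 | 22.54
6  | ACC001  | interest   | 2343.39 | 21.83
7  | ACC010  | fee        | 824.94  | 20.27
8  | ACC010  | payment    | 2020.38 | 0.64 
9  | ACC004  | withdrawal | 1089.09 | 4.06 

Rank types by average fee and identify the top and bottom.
SELECT type, AVG(fee)
FROM transactions
GROUP BY type
ORDER BY AVG(fee)

All groups:
  payment: 8.61
  fee: 14.90
  withdrawal: 16.86
  interest: 21.83

Highest: interest (21.83)
Lowest: payment (8.61)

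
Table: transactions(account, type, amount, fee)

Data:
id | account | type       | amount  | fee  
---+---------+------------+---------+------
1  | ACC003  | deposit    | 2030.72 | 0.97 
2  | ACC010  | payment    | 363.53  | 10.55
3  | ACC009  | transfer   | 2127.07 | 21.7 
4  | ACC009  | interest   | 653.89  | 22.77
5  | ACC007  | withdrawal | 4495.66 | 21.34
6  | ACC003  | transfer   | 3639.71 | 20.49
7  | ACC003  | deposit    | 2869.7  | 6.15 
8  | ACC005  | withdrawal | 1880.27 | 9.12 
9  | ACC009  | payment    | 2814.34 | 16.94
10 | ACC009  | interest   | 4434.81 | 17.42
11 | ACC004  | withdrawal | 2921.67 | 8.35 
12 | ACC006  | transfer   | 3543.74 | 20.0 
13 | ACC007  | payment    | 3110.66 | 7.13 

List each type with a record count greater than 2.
SELECT type, COUNT(*) as cnt
FROM transactions
GROUP BY type
HAVING COUNT(*) > 2

Result:
  payment: 3
  transfer: 3
  withdrawal: 3

Note: HAVING filters groups after aggregation, WHERE filters rows before.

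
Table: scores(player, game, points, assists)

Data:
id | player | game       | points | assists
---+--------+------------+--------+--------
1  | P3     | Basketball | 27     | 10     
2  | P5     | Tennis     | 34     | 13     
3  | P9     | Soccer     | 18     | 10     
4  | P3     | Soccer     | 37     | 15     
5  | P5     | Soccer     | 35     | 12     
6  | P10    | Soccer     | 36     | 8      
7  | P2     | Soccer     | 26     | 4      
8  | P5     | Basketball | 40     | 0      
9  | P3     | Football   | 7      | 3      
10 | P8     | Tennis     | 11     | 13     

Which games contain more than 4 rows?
SELECT game, COUNT(*) as cnt
FROM scores
GROUP BY game
HAVING COUNT(*) > 4

Result:
  Soccer: 5

Note: HAVING filters groups after aggregation, WHERE filters rows before.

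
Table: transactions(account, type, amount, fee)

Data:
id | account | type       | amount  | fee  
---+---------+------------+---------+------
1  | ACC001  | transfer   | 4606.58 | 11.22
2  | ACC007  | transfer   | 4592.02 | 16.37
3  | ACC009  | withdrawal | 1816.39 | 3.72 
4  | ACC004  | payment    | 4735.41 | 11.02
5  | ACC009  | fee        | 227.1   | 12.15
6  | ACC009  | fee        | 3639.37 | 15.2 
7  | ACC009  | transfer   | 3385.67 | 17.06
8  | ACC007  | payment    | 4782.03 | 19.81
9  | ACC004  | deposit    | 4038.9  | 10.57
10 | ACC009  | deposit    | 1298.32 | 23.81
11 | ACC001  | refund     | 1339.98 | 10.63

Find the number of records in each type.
SELECT type, COUNT(*) as count
FROM transactions
GROUP BY type

Result:
  deposit: 2
  fee: 2
  payment: 2
  refund: 1
  transfer: 3
  withdrawal: 1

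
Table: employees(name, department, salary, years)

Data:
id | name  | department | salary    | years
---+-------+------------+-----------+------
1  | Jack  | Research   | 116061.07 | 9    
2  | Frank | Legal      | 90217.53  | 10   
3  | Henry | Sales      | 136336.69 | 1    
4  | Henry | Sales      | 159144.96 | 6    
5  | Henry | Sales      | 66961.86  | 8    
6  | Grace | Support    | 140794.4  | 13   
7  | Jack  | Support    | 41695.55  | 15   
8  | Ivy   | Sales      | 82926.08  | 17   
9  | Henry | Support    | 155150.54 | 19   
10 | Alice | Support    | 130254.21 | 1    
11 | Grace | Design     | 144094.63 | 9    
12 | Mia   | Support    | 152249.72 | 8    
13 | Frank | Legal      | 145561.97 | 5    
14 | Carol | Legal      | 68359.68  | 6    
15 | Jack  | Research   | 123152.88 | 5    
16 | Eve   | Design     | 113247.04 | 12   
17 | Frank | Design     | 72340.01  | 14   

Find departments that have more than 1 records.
SELECT department, COUNT(*) as cnt
FROM employees
GROUP BY department
HAVING COUNT(*) > 1

Result:
  Design: 3
  Legal: 3
  Research: 2
  Sales: 4
  Support: 5

Note: HAVING filters groups after aggregation, WHERE filters rows before.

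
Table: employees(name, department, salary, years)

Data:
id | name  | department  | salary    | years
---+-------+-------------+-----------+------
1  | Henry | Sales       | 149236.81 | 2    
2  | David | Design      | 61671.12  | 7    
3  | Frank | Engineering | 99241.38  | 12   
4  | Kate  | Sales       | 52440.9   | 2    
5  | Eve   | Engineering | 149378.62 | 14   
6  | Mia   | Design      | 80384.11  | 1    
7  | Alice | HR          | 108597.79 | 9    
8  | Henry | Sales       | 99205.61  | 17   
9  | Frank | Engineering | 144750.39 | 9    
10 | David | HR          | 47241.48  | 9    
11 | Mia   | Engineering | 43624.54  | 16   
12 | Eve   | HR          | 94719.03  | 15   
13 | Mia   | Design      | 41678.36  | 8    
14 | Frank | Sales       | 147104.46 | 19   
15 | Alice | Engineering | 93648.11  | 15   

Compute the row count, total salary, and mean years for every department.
SELECT department,
       COUNT(*) as cnt,
       SUM(salary) as total_salary,
       AVG(years) as avg_years
FROM employees
GROUP BY department

Result:
  Design: 3 records, 183733.59 total salary, 5.33 avg years
  Engineering: 5 records, 530643.04 total salary, 13.20 avg years
  HR: 3 records, 250558.30 total salary, 11.00 avg years
  Sales: 4 records, 447987.78 total salary, 10.00 avg years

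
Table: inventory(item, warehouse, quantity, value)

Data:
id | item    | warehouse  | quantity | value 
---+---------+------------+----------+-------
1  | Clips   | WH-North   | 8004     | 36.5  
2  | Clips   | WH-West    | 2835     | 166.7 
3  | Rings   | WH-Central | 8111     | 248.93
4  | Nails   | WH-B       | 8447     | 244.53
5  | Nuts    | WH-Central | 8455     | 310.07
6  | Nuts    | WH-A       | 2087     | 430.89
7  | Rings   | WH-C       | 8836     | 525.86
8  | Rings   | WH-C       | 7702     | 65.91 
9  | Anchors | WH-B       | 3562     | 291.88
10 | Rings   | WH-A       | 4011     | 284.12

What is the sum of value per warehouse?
SELECT warehouse, SUM(value) as result
FROM inventory
GROUP BY warehouse

Result:
  WH-A: 715.01
  WH-B: 536.41
  WH-C: 591.77
  WH-Central: 559.00
  WH-North: 36.50
  WH-West: 166.70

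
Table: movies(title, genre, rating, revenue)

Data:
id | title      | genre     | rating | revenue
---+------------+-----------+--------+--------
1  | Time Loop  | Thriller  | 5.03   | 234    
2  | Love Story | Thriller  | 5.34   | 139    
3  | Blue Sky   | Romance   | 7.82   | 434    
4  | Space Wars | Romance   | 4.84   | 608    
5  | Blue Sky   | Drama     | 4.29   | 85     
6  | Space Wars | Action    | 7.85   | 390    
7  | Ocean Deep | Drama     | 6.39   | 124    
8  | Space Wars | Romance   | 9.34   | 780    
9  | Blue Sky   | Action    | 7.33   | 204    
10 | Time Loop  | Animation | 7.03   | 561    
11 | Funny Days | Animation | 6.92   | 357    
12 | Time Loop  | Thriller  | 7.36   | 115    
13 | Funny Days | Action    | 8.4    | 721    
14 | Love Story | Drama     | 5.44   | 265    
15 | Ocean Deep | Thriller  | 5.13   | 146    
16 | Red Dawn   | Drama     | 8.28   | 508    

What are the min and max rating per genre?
SELECT genre, MIN(rating), MAX(rating)
FROM movies
GROUP BY genre

Result:
  Action: min=7.33, max=8.40
  Animation: min=6.92, max=7.03
  Drama: min=4.29, max=8.28
  Romance: min=4.84, max=9.34
  Thriller: min=5.03, max=7.36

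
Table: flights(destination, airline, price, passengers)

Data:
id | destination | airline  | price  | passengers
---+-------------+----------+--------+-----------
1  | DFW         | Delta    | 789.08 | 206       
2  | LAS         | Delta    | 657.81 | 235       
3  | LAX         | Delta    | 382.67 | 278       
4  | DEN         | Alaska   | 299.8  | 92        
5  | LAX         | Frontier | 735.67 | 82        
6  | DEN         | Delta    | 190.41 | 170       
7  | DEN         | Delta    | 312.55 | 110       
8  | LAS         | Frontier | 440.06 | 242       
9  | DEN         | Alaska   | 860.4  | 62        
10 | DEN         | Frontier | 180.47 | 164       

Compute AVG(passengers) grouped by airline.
SELECT airline, AVG(passengers) as result
FROM flights
GROUP BY airline

Result:
  Alaska: 77.00
  Delta: 199.80
  Frontier: 162.67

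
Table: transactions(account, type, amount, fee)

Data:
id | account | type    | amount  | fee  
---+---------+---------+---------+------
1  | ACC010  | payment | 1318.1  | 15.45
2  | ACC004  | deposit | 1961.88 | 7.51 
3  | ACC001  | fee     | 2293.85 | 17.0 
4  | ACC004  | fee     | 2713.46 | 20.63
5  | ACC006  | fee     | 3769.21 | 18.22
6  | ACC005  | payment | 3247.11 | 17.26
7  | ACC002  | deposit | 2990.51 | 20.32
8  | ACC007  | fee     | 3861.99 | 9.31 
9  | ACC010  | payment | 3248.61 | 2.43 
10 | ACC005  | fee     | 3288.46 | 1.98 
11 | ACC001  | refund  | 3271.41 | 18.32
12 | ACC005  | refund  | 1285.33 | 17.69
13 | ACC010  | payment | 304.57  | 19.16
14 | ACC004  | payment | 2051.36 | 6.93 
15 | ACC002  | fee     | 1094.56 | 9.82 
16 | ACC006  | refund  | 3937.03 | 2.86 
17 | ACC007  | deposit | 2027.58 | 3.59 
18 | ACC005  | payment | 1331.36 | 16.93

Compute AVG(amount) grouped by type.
SELECT type, AVG(amount) as result
FROM transactions
GROUP BY type

Result:
  deposit: 2326.66
  fee: 2836.92
  payment: 1916.85
  refund: 2831.26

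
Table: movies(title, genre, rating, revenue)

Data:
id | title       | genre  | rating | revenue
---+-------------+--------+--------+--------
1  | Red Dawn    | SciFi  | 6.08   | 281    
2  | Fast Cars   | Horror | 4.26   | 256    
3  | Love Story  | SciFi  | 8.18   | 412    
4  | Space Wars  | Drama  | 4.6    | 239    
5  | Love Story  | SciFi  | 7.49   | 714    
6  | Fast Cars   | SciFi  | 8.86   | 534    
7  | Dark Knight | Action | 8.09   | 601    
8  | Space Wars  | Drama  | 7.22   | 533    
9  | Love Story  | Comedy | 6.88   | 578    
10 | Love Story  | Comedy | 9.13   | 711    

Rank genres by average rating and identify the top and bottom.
SELECT genre, AVG(rating)
FROM movies
GROUP BY genre
ORDER BY AVG(rating)

All groups:
  Horror: 4.26
  Drama: 5.91
  SciFi: 7.65
  Comedy: 8.01
  Action: 8.09

Highest: Action (8.09)
Lowest: Horror (4.26)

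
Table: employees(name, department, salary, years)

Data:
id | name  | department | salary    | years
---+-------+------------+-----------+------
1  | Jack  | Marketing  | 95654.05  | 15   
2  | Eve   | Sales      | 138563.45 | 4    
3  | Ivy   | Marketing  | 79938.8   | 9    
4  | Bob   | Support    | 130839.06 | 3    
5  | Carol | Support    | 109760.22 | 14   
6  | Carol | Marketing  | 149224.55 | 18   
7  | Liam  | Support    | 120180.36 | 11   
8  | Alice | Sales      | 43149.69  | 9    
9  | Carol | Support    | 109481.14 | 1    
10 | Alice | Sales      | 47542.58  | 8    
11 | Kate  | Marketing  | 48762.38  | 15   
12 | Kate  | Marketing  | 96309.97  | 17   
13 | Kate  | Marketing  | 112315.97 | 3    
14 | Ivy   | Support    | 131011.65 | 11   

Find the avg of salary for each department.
SELECT department, AVG(salary) as result
FROM employees
GROUP BY department

Result:
  Marketing: 97034.29
  Sales: 76418.57
  Support: 120254.49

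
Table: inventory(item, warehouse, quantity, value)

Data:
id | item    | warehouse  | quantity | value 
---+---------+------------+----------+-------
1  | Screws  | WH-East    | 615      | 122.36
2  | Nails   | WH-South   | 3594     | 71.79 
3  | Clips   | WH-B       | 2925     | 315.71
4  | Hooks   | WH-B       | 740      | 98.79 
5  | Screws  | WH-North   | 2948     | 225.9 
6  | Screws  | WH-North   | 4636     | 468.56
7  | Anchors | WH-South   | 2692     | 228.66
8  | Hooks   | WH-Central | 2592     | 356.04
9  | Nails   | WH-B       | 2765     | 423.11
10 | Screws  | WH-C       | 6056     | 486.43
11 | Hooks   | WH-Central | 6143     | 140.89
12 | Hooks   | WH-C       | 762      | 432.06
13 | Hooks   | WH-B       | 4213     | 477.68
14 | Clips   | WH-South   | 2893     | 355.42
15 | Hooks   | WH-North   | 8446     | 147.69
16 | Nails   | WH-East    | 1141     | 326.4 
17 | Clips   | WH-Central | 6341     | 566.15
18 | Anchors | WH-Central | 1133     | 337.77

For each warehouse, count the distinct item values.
SELECT warehouse, COUNT(DISTINCT item)
FROM inventory
GROUP BY warehouse

Result:
  WH-B: 3 distinct
  WH-C: 2 distinct
  WH-Central: 3 distinct
  WH-East: 2 distinct
  WH-North: 2 distinct
  WH-South: 3 distinct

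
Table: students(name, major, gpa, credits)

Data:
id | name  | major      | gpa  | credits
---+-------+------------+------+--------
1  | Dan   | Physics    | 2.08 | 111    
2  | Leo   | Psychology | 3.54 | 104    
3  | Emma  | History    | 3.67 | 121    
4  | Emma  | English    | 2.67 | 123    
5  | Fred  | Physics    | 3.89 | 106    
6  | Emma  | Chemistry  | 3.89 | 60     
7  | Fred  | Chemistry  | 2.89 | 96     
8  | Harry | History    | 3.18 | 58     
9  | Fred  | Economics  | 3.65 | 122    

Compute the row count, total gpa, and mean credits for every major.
SELECT major,
       COUNT(*) as cnt,
       SUM(gpa) as total_gpa,
       AVG(credits) as avg_credits
FROM students
GROUP BY major

Result:
  Chemistry: 2 records, 6.78 total gpa, 78.00 avg credits
  Economics: 1 records, 3.65 total gpa, 122.00 avg credits
  English: 1 records, 2.67 total gpa, 123.00 avg credits
  History: 2 records, 6.85 total gpa, 89.50 avg credits
  Physics: 2 records, 5.97 total gpa, 108.50 avg credits
  Psychology: 1 records, 3.54 total gpa, 104.00 avg credits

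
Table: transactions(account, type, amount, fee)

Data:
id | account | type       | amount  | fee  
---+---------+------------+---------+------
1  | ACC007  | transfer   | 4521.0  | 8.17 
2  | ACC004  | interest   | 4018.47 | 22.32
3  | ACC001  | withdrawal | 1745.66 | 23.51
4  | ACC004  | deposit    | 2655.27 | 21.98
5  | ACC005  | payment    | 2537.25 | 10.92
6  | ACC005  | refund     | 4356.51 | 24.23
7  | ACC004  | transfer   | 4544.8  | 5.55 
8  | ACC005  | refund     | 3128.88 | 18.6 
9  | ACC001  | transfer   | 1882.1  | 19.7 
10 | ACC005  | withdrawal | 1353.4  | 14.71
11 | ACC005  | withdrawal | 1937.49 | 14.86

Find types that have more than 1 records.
SELECT type, COUNT(*) as cnt
FROM transactions
GROUP BY type
HAVING COUNT(*) > 1

Result:
  refund: 2
  transfer: 3
  withdrawal: 3

Note: HAVING filters groups after aggregation, WHERE filters rows before.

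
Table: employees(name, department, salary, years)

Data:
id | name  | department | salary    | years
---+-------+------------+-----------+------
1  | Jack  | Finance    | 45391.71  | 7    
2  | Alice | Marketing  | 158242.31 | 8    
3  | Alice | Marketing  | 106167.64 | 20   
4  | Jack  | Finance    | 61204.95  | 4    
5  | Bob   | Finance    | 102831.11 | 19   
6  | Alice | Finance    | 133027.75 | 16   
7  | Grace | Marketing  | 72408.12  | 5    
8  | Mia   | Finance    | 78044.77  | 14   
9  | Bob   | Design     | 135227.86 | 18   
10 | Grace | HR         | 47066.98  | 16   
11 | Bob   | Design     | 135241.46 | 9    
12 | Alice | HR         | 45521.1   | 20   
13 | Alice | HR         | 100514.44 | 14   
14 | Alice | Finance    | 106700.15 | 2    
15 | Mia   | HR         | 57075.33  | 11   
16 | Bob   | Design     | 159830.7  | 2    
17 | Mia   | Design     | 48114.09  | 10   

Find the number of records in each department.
SELECT department, COUNT(*) as count
FROM employees
GROUP BY department

Result:
  Design: 4
  Finance: 6
  HR: 4
  Marketing: 3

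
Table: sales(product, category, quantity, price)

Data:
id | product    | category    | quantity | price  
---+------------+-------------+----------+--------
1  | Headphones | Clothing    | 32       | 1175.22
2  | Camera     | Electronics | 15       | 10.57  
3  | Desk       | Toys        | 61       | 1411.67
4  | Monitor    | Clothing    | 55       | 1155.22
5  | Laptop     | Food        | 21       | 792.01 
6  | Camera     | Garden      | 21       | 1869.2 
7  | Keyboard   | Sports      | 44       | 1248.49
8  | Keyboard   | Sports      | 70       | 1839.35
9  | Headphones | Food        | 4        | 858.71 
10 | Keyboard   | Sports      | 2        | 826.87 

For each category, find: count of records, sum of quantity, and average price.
SELECT category,
       COUNT(*) as cnt,
       SUM(quantity) as total_quantity,
       AVG(price) as avg_price
FROM sales
GROUP BY category

Result:
  Clothing: 2 records, 87 total quantity, 1165.22 avg price
  Electronics: 1 records, 15 total quantity, 10.57 avg price
  Food: 2 records, 25 total quantity, 825.36 avg price
  Garden: 1 records, 21 total quantity, 1869.20 avg price
  Sports: 3 records, 116 total quantity, 1304.90 avg price
  Toys: 1 records, 61 total quantity, 1411.67 avg price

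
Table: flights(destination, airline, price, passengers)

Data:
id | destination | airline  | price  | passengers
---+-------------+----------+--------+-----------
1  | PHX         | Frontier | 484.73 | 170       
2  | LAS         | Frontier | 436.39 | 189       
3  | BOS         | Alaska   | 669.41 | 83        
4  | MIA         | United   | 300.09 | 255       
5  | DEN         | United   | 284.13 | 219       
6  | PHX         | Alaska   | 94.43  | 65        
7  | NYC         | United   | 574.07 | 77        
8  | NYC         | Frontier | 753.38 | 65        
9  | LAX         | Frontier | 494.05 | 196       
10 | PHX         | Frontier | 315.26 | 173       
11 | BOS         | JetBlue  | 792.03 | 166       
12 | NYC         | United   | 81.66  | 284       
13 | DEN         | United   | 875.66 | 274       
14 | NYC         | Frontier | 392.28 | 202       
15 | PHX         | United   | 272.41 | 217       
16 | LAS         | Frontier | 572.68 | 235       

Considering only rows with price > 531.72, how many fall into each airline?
SELECT airline, COUNT(*)
FROM flights
WHERE price > 531.72
GROUP BY airline

Note: WHERE filters rows before grouping.

Result:
  Alaska: 1
  Frontier: 2
  JetBlue: 1
  United: 2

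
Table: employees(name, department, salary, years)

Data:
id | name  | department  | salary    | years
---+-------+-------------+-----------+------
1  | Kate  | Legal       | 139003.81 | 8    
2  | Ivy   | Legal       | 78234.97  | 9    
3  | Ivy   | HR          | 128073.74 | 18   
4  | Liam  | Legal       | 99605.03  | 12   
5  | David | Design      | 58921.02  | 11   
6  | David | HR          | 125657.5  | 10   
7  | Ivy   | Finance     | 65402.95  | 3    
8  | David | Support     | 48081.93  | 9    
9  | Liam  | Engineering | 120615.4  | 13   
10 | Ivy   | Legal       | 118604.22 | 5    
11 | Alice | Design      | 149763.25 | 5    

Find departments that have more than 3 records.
SELECT department, COUNT(*) as cnt
FROM employees
GROUP BY department
HAVING COUNT(*) > 3

Result:
  Legal: 4

Note: HAVING filters groups after aggregation, WHERE filters rows before.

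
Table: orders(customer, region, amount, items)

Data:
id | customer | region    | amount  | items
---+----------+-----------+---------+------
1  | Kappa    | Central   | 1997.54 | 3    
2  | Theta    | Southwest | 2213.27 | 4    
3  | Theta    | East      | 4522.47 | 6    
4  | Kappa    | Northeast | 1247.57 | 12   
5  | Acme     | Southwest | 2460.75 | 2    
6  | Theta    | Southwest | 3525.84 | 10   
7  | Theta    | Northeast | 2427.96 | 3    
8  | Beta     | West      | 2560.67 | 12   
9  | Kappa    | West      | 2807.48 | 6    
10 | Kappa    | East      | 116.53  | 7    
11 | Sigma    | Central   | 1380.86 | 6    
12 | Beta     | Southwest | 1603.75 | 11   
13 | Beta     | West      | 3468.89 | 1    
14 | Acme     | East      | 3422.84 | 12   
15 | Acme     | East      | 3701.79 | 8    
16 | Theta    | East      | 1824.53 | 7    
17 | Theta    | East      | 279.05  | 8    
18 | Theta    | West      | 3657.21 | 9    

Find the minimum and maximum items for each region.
SELECT region, MIN(items), MAX(items)
FROM orders
GROUP BY region

Result:
  Central: min=3, max=6
  East: min=6, max=12
  Northeast: min=3, max=12
  Southwest: min=2, max=11
  West: min=1, max=12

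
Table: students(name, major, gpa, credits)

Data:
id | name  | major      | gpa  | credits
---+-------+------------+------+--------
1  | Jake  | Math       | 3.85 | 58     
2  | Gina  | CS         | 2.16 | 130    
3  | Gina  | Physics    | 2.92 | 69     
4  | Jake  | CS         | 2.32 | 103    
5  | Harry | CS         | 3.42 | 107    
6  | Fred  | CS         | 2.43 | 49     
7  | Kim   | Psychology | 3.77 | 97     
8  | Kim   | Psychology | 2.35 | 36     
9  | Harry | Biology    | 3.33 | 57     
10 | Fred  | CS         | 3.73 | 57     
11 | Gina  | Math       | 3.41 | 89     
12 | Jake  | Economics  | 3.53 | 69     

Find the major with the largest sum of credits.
SELECT major, SUM(credits) as val
FROM students
GROUP BY major
ORDER BY val DESC
LIMIT 1

Result: CS with sum(credits) = 446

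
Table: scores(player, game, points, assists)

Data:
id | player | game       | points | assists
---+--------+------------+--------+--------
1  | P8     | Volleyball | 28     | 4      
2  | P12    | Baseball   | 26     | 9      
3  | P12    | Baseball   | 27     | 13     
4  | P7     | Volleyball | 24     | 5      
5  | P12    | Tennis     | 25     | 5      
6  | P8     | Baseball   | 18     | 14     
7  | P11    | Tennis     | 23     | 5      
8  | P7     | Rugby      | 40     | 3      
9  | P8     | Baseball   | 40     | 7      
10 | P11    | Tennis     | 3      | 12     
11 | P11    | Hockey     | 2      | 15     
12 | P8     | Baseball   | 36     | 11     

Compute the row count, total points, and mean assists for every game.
SELECT game,
       COUNT(*) as cnt,
       SUM(points) as total_points,
       AVG(assists) as avg_assists
FROM scores
GROUP BY game

Result:
  Baseball: 5 records, 147 total points, 10.80 avg assists
  Hockey: 1 records, 2 total points, 15.00 avg assists
  Rugby: 1 records, 40 total points, 3.00 avg assists
  Tennis: 3 records, 51 total points, 7.33 avg assists
  Volleyball: 2 records, 52 total points, 4.50 avg assists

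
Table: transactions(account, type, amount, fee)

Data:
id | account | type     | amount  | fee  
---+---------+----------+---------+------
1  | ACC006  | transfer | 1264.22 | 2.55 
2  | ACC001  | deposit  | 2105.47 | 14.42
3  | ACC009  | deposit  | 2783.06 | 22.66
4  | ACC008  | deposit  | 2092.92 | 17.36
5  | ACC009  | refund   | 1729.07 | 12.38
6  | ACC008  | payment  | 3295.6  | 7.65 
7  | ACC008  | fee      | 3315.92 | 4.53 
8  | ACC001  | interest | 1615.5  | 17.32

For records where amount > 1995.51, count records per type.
SELECT type, COUNT(*)
FROM transactions
WHERE amount > 1995.51
GROUP BY type

Note: WHERE filters rows before grouping.

Result:
  deposit: 3
  fee: 1
  payment: 1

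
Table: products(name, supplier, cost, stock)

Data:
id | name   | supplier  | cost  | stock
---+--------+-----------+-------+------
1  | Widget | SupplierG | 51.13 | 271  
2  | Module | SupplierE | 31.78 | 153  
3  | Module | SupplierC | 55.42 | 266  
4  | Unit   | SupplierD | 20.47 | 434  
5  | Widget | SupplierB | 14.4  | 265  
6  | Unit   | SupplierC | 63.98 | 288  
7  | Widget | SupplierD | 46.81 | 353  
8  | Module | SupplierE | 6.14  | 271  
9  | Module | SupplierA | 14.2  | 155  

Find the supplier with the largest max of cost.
SELECT supplier, MAX(cost) as val
FROM products
GROUP BY supplier
ORDER BY val DESC
LIMIT 1

Result: SupplierC with max(cost) = 63.98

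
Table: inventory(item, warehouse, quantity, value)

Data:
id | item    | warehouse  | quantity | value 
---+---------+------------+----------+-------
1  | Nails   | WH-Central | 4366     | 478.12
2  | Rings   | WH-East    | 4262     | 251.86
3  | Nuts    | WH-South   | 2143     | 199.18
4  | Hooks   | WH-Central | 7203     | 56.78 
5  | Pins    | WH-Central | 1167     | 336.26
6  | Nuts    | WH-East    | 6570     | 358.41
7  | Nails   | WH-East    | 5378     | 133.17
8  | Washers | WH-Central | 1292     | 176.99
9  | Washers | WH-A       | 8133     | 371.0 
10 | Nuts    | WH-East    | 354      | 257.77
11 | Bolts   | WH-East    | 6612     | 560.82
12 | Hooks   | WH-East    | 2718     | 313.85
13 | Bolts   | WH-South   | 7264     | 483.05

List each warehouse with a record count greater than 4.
SELECT warehouse, COUNT(*) as cnt
FROM inventory
GROUP BY warehouse
HAVING COUNT(*) > 4

Result:
  WH-East: 6

Note: HAVING filters groups after aggregation, WHERE filters rows before.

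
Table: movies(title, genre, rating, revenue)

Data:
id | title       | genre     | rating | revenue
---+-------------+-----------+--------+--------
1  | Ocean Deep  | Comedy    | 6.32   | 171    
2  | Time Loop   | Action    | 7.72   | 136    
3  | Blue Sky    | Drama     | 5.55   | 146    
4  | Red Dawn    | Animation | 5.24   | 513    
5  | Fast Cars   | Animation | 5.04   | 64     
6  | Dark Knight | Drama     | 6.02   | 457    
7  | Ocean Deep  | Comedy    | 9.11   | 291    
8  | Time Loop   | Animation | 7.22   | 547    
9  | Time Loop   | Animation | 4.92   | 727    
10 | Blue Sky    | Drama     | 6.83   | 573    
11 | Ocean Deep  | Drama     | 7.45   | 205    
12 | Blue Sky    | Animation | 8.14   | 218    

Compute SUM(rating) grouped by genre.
SELECT genre, SUM(rating) as result
FROM movies
GROUP BY genre

Result:
  Action: 7.72
  Animation: 30.56
  Comedy: 15.43
  Drama: 25.85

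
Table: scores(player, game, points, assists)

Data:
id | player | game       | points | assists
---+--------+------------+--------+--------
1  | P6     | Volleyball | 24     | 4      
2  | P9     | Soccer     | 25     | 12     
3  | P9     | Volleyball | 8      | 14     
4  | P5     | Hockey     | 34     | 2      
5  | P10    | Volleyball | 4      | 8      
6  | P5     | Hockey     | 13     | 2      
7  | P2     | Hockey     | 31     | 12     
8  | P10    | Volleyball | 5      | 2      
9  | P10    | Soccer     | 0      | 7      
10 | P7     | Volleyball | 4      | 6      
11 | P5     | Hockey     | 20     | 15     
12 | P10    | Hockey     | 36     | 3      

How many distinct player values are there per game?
SELECT game, COUNT(DISTINCT player)
FROM scores
GROUP BY game

Result:
  Hockey: 3 distinct
  Soccer: 2 distinct
  Volleyball: 4 distinct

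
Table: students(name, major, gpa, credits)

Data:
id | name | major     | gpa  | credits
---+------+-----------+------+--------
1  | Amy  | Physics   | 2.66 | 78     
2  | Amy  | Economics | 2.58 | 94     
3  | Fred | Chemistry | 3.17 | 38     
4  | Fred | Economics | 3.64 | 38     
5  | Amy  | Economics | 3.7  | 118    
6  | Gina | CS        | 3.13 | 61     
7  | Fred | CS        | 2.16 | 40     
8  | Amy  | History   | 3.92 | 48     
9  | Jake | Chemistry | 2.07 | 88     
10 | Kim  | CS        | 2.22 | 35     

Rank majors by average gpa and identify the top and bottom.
SELECT major, AVG(gpa)
FROM students
GROUP BY major
ORDER BY AVG(gpa)

All groups:
  CS: 2.50
  Chemistry: 2.62
  Physics: 2.66
  Economics: 3.31
  History: 3.92

Highest: History (3.92)
Lowest: CS (2.50)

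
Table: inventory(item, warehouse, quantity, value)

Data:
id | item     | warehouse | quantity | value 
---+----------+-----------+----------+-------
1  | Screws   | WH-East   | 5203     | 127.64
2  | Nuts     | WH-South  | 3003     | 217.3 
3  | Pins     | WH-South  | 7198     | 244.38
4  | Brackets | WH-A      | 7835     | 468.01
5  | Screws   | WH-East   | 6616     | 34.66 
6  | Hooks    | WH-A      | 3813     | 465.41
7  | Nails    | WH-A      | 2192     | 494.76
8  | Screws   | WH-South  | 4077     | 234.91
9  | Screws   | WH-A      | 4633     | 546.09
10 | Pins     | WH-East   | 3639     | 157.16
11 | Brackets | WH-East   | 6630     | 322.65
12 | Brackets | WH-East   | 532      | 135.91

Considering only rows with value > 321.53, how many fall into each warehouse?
SELECT warehouse, COUNT(*)
FROM inventory
WHERE value > 321.53
GROUP BY warehouse

Note: WHERE filters rows before grouping.

Result:
  WH-A: 4
  WH-East: 1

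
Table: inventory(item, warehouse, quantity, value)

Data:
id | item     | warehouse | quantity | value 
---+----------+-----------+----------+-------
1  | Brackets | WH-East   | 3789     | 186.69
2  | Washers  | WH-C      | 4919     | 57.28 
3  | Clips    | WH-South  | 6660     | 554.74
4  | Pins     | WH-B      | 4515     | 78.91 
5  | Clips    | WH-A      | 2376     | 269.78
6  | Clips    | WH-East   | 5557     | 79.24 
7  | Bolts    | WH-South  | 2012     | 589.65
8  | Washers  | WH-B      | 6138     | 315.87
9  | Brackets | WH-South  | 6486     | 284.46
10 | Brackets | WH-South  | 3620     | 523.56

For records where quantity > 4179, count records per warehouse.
SELECT warehouse, COUNT(*)
FROM inventory
WHERE quantity > 4179
GROUP BY warehouse

Note: WHERE filters rows before grouping.

Result:
  WH-B: 2
  WH-C: 1
  WH-East: 1
  WH-South: 2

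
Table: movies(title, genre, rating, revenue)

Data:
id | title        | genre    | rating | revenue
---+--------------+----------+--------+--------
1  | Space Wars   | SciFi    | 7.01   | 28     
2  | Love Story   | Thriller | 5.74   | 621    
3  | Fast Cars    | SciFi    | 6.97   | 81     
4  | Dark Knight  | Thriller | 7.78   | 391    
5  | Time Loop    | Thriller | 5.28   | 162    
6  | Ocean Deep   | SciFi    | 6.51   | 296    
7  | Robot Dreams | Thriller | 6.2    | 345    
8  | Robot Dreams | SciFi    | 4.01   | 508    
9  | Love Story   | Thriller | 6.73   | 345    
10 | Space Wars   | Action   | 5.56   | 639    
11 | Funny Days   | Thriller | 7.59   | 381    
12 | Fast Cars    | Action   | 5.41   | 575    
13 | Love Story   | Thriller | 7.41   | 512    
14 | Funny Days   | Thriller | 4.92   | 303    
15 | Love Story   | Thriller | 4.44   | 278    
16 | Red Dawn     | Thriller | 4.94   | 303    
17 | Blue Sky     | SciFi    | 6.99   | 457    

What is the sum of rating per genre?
SELECT genre, SUM(rating) as result
FROM movies
GROUP BY genre

Result:
  Action: 10.97
  SciFi: 31.49
  Thriller: 61.03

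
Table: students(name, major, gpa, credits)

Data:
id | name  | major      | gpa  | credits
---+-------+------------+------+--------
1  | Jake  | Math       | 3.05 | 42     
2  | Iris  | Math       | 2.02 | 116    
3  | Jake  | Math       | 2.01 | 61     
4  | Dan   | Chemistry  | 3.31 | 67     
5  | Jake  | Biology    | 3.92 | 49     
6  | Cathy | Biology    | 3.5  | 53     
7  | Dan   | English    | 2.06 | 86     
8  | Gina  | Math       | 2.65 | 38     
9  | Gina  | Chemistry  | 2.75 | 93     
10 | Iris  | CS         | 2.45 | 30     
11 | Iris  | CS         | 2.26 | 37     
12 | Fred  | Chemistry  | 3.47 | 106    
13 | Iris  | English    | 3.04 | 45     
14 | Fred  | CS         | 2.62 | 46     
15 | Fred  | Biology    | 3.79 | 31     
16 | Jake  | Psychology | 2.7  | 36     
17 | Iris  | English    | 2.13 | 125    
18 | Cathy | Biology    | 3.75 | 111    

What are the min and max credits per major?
SELECT major, MIN(credits), MAX(credits)
FROM students
GROUP BY major

Result:
  Biology: min=31, max=111
  CS: min=30, max=46
  Chemistry: min=67, max=106
  English: min=45, max=125
  Math: min=38, max=116
  Psychology: min=36, max=36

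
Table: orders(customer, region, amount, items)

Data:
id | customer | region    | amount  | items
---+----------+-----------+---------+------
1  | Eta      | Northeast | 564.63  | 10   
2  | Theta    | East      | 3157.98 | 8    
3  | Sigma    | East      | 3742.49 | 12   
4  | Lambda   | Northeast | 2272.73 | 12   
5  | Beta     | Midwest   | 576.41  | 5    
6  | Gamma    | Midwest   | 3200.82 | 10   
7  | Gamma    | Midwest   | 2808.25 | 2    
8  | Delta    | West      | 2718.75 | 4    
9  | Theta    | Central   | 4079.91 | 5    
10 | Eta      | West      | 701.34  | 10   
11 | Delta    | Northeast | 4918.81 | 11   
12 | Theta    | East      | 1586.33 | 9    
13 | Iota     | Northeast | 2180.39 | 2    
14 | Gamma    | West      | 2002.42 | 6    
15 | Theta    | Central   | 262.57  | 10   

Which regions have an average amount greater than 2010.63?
SELECT region, AVG(amount)
FROM orders
GROUP BY region
HAVING AVG(amount) > 2010.63

Result:
  Central: avg=2171.24
  East: avg=2828.93
  Midwest: avg=2195.16
  Northeast: avg=2484.14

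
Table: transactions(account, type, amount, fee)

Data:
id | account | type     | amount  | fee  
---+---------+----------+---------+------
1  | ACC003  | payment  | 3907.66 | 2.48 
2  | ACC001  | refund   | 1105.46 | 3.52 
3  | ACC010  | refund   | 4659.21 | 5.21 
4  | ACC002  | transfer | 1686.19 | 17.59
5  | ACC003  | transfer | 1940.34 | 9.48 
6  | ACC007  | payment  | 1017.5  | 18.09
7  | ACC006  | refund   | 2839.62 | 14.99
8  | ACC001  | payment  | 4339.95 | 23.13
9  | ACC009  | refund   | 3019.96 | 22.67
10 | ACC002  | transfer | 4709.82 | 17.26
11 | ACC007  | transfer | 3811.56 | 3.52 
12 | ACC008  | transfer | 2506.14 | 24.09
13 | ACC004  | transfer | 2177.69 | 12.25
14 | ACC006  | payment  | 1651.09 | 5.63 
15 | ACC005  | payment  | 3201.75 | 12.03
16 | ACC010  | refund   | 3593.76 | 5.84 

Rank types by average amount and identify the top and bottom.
SELECT type, AVG(amount)
FROM transactions
GROUP BY type
ORDER BY AVG(amount)

All groups:
  transfer: 2805.29
  payment: 2823.59
  refund: 3043.60

Highest: refund (3043.60)
Lowest: transfer (2805.29)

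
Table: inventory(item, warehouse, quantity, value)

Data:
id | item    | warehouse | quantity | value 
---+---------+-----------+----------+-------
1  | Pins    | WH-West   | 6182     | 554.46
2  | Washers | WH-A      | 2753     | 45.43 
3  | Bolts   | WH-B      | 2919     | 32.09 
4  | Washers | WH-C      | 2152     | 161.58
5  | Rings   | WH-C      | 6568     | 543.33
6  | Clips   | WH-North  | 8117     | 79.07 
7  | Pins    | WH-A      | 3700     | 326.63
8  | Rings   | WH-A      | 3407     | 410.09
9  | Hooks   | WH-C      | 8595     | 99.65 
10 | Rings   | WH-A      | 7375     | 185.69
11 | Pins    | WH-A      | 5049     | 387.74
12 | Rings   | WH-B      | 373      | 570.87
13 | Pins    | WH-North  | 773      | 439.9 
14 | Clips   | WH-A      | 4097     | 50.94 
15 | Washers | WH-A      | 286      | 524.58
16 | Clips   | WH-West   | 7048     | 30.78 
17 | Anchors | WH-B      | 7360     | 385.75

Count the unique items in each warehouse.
SELECT warehouse, COUNT(DISTINCT item)
FROM inventory
GROUP BY warehouse

Result:
  WH-A: 4 distinct
  WH-B: 3 distinct
  WH-C: 3 distinct
  WH-North: 2 distinct
  WH-West: 2 distinct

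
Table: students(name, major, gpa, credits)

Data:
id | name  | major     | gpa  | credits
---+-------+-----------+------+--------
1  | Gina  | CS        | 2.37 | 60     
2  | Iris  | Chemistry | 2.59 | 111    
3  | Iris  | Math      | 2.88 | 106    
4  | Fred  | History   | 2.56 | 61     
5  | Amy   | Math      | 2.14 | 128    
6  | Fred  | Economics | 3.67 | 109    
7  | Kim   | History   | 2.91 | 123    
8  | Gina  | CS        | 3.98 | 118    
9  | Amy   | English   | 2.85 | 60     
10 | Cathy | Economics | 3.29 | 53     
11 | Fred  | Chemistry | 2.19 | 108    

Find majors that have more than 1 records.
SELECT major, COUNT(*) as cnt
FROM students
GROUP BY major
HAVING COUNT(*) > 1

Result:
  CS: 2
  Chemistry: 2
  Economics: 2
  History: 2
  Math: 2

Note: HAVING filters groups after aggregation, WHERE filters rows before.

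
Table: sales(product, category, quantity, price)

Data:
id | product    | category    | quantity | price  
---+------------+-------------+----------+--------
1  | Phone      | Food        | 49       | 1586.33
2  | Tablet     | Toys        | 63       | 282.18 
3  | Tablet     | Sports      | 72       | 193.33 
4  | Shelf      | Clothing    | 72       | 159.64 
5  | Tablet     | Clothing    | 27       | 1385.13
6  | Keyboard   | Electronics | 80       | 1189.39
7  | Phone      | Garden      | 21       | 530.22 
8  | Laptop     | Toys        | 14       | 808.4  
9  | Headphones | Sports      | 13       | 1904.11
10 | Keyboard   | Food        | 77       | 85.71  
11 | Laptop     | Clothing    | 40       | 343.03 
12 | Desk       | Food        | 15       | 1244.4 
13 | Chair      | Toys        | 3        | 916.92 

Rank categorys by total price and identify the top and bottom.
SELECT category, SUM(price)
FROM sales
GROUP BY category
ORDER BY SUM(price)

All groups:
  Garden: 530.22
  Electronics: 1189.39
  Clothing: 1887.80
  Toys: 2007.50
  Sports: 2097.44
  Food: 2916.44

Highest: Food (2916.44)
Lowest: Garden (530.22)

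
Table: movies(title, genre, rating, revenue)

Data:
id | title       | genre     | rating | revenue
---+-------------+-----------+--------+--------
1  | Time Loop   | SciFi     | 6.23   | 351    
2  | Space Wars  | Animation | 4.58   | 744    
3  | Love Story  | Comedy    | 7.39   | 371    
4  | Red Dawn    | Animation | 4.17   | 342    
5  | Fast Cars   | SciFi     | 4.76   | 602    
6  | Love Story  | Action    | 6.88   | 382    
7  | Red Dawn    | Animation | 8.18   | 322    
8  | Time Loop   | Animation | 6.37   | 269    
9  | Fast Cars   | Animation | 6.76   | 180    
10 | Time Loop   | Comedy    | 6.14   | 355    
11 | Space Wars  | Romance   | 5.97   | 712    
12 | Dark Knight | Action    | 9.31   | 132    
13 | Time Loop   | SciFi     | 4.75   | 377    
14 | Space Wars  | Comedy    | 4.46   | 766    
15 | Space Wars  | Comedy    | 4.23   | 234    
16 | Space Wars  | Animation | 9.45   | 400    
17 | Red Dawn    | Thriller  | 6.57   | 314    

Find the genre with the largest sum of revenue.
SELECT genre, SUM(revenue) as val
FROM movies
GROUP BY genre
ORDER BY val DESC
LIMIT 1

Result: Animation with sum(revenue) = 2257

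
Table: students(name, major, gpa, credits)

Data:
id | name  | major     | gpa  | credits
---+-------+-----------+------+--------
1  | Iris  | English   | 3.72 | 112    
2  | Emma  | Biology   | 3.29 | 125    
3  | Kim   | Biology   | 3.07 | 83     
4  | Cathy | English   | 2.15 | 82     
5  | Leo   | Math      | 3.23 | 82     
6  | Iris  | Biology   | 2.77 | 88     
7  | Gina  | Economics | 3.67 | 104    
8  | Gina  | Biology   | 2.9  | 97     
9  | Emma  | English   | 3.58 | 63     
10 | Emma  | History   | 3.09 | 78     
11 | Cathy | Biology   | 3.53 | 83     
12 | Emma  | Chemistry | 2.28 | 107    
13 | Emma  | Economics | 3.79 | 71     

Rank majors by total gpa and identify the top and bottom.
SELECT major, SUM(gpa)
FROM students
GROUP BY major
ORDER BY SUM(gpa)

All groups:
  Chemistry: 2.28
  History: 3.09
  Math: 3.23
  Economics: 7.46
  English: 9.45
  Biology: 15.56

Highest: Biology (15.56)
Lowest: Chemistry (2.28)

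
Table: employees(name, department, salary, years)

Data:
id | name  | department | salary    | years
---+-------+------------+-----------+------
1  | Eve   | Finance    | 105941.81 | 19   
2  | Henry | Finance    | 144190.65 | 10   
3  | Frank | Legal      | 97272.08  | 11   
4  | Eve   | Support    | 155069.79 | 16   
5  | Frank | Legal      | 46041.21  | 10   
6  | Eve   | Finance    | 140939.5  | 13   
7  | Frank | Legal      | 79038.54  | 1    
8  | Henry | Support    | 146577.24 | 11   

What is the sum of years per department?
SELECT department, SUM(years) as result
FROM employees
GROUP BY department

Result:
  Finance: 42
  Legal: 22
  Support: 27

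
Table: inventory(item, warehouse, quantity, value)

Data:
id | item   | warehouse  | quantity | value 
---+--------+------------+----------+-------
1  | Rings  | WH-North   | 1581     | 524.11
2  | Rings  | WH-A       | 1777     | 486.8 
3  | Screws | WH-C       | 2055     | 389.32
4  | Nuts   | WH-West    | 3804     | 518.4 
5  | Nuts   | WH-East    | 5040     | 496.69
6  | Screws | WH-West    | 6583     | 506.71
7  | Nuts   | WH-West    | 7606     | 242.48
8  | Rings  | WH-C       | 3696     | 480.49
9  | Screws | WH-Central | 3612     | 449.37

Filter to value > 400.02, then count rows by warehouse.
SELECT warehouse, COUNT(*)
FROM inventory
WHERE value > 400.02
GROUP BY warehouse

Note: WHERE filters rows before grouping.

Result:
  WH-A: 1
  WH-C: 1
  WH-Central: 1
  WH-East: 1
  WH-North: 1
  WH-West: 2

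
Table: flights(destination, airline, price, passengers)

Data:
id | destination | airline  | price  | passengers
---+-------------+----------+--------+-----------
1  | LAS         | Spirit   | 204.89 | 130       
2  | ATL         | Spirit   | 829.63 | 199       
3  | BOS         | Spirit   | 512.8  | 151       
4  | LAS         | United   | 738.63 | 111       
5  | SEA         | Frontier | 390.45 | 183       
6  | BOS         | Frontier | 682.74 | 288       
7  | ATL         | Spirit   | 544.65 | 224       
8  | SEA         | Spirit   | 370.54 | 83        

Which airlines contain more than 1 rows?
SELECT airline, COUNT(*) as cnt
FROM flights
GROUP BY airline
HAVING COUNT(*) > 1

Result:
  Frontier: 2
  Spirit: 5

Note: HAVING filters groups after aggregation, WHERE filters rows before.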